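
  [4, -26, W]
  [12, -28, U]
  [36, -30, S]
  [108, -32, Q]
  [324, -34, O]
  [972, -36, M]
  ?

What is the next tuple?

[2916, -38, K]

First coordinate — ×3 each step: 4, 12, 36, 108, 324, 972 → 2916.
Second coordinate: −2 each step; -26, -28, -30, -32, -34, -36 → -38.
Letter: letters move back 2 places in the alphabet, so W, U, S, Q, O, M → K.
Combining the parts gives [2916, -38, K].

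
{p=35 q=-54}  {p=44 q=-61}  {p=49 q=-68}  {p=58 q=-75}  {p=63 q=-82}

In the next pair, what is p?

For the p, alternating steps +9, +5, +9, +5, …: 35, 44, 49, 58, 63 → 72.
Q — −7 each step: -54, -61, -68, -75, -82 → -89.

72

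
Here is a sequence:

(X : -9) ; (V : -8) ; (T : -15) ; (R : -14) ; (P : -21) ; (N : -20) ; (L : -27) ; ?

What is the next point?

Letter goes X, V, T, R, P, N, L → J (letters move back 2 places in the alphabet).
Second slot: alternating steps +1, −7, +1, −7, …, so -9, -8, -15, -14, -21, -20, -27 → -26.
Putting it together: (J : -26).

(J : -26)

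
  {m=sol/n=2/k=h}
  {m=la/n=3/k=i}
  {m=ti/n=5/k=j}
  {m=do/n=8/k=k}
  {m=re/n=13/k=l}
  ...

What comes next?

M — runs through the solfège scale do→ti: sol, la, ti, do, re → mi.
N: each term is the sum of the two before it, so 2, 3, 5, 8, 13 → 21.
K: letters move forward 1 place in the alphabet; h, i, j, k, l → m.
Combining the parts gives {m=mi/n=21/k=m}.

{m=mi/n=21/k=m}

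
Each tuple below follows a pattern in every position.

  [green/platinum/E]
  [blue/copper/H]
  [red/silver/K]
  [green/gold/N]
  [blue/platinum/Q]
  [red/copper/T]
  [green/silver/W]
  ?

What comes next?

[blue/gold/Z]

For the colour, repeats green → blue → red: green, blue, red, green, blue, red, green → blue.
Metal — repeats platinum → copper → silver → gold: platinum, copper, silver, gold, platinum, copper, silver → gold.
Letter: letters move forward 3 places in the alphabet, so E, H, K, N, Q, T, W → Z.
So the next tuple is [blue/gold/Z].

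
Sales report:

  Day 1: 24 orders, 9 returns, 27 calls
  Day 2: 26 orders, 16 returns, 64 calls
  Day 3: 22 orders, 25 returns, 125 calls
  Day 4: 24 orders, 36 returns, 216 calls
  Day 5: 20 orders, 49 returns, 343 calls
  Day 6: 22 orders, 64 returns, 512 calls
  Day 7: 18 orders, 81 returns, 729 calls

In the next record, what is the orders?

Orders goes 24, 26, 22, 24, 20, 22, 18 → 20 (alternating steps +2, −4, +2, −4, …).
Returns: perfect squares: 3², 4², 5², …, so 9, 16, 25, 36, 49, 64, 81 → 100.
Calls: perfect cubes: 3³, 4³, 5³, …; 27, 64, 125, 216, 343, 512, 729 → 1000.

20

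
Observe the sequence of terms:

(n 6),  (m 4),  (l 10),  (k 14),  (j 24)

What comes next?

Letter: letters move back 1 place in the alphabet; n, m, l, k, j → i.
Second component goes 6, 4, 10, 14, 24 → 38 (each term is the sum of the two before it).
Putting it together: (i 38).

(i 38)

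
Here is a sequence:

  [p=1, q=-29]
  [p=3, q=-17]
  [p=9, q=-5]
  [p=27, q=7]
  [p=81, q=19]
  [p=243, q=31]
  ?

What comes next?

[p=729, q=43]

P goes 1, 3, 9, 27, 81, 243 → 729 (×3 each step).
Q goes -29, -17, -5, 7, 19, 31 → 43 (+12 each step).
So the next element is [p=729, q=43].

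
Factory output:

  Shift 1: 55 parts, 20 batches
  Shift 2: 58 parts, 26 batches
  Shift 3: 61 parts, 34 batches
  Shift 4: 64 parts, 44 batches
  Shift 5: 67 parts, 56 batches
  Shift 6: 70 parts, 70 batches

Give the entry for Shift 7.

73 parts, 86 batches

Parts goes 55, 58, 61, 64, 67, 70 → 73 (+3 each step).
Batches goes 20, 26, 34, 44, 56, 70 → 86 (differences are 6, 8, 10, … (increasing by 2 each time)).
Putting it together: 73 parts, 86 batches.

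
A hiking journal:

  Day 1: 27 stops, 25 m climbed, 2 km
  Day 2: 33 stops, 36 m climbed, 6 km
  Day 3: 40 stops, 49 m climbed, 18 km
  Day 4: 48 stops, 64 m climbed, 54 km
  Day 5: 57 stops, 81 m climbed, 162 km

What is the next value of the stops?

Stops: differences are 6, 7, 8, … (increasing by 1 each time), so 27, 33, 40, 48, 57 → 67.

67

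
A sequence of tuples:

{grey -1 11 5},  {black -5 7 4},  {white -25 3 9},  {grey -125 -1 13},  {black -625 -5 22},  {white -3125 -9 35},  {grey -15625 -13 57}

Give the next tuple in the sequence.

{black -78125 -17 92}

Shade — repeats grey → black → white: grey, black, white, grey, black, white, grey → black.
Second component: ×5 each step; -1, -5, -25, -125, -625, -3125, -15625 → -78125.
Third component: −4 each step, so 11, 7, 3, -1, -5, -9, -13 → -17.
Fourth component goes 5, 4, 9, 13, 22, 35, 57 → 92 (each term is the sum of the two before it).
So the next tuple is {black -78125 -17 92}.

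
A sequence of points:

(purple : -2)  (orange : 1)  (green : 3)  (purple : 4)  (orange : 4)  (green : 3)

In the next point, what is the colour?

purple

For the colour, repeats purple → orange → green: purple, orange, green, purple, orange, green → purple.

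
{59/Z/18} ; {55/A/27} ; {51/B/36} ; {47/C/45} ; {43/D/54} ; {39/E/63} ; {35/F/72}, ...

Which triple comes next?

{31/G/81}

For the first component, −4 each step: 59, 55, 51, 47, 43, 39, 35 → 31.
Letter goes Z, A, B, C, D, E, F → G (letters move forward 1 place in the alphabet, wrapping Z→A).
For the third component, +9 each step: 18, 27, 36, 45, 54, 63, 72 → 81.
Combining the parts gives {31/G/81}.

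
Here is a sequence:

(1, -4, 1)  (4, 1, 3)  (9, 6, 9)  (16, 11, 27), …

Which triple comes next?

For the first value, perfect squares: 1², 2², 3², …: 1, 4, 9, 16 → 25.
For the second value, +5 each step: -4, 1, 6, 11 → 16.
Third value goes 1, 3, 9, 27 → 81 (×3 each step).
Combining the parts gives (25, 16, 81).

(25, 16, 81)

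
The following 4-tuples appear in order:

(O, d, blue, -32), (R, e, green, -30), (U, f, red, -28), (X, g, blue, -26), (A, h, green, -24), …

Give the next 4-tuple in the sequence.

For the first letter, letters move forward 3 places in the alphabet, wrapping Z→A: O, R, U, X, A → D.
For the second letter, letters move forward 1 place in the alphabet: d, e, f, g, h → i.
Colour — repeats blue → green → red: blue, green, red, blue, green → red.
Fourth part goes -32, -30, -28, -26, -24 → -22 (+2 each step).
So the next 4-tuple is (D, i, red, -22).

(D, i, red, -22)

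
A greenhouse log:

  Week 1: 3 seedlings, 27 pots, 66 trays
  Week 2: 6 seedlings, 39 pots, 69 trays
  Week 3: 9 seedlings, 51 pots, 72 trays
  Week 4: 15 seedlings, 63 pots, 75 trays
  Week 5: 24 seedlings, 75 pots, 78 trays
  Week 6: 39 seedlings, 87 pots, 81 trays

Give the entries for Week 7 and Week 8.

63 seedlings, 99 pots, 84 trays; 102 seedlings, 111 pots, 87 trays

For the seedlings, each term is the sum of the two before it: 3, 6, 9, 15, 24, 39 → 63 → 102.
Pots: 27, 39, 51, 63, 75, 87 → 99 → 111 (+12 each step).
For the trays, +3 each step: 66, 69, 72, 75, 78, 81 → 84 → 87.
So the next two lines are 63 seedlings, 99 pots, 84 trays and 102 seedlings, 111 pots, 87 trays.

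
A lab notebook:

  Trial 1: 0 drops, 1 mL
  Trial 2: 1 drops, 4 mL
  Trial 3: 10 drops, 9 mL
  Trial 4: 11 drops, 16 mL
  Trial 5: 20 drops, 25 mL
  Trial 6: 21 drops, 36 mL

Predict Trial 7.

30 drops, 49 mL

Drops — alternating steps +1, +9, +1, +9, …: 0, 1, 10, 11, 20, 21 → 30.
ML — perfect squares: 1², 2², 3², …: 1, 4, 9, 16, 25, 36 → 49.
Putting it together: 30 drops, 49 mL.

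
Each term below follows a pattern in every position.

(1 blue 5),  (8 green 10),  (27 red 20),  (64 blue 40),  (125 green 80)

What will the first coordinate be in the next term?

216

First coordinate: perfect cubes: 1³, 2³, 3³, …, so 1, 8, 27, 64, 125 → 216.
Colour: repeats blue → green → red, so blue, green, red, blue, green → red.
Third coordinate goes 5, 10, 20, 40, 80 → 160 (×2 each step).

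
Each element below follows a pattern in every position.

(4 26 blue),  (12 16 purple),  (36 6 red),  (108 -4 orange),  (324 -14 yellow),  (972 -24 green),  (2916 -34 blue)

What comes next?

First part goes 4, 12, 36, 108, 324, 972, 2916 → 8748 (×3 each step).
For the second part, −10 each step: 26, 16, 6, -4, -14, -24, -34 → -44.
Colour: repeats blue → purple → red → orange → yellow → green, so blue, purple, red, orange, yellow, green, blue → purple.
Combining the parts gives (8748 -44 purple).

(8748 -44 purple)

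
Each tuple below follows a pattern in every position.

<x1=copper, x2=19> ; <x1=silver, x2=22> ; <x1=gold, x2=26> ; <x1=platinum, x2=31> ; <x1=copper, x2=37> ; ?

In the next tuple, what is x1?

silver

X1: copper, silver, gold, platinum, copper → silver (repeats copper → silver → gold → platinum).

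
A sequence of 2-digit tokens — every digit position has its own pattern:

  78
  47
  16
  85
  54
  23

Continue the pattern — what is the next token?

First digit: 7, 4, 1, 8, 5, 2 → 9 (−3 each step, mod 10).
Second digit: −1 each step, mod 10; 8, 7, 6, 5, 4, 3 → 2.
Putting it together: 92.

92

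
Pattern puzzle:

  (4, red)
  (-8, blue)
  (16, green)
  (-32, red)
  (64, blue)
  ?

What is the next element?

(-128, green)

First entry: 4, -8, 16, -32, 64 → -128 (×(-2) each step).
Colour: red, blue, green, red, blue → green (repeats red → blue → green).
Combining the parts gives (-128, green).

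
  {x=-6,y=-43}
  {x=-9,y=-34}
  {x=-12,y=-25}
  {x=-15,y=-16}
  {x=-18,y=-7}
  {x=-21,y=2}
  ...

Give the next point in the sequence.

For the x, −3 each step: -6, -9, -12, -15, -18, -21 → -24.
Y: +9 each step, so -43, -34, -25, -16, -7, 2 → 11.
Combining the parts gives {x=-24,y=11}.

{x=-24,y=11}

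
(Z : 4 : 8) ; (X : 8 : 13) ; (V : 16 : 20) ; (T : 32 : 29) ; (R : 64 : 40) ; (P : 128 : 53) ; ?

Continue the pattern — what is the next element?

(N : 256 : 68)

Letter: letters move back 2 places in the alphabet; Z, X, V, T, R, P → N.
Second coordinate goes 4, 8, 16, 32, 64, 128 → 256 (×2 each step).
Third coordinate — differences are 5, 7, 9, … (increasing by 2 each time): 8, 13, 20, 29, 40, 53 → 68.
Combining the parts gives (N : 256 : 68).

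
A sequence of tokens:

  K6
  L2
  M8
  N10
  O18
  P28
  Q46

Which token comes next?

R74

Letter: letters move forward 1 place in the alphabet; K, L, M, N, O, P, Q → R.
For the second component, each term is the sum of the two before it: 6, 2, 8, 10, 18, 28, 46 → 74.
Putting it together: R74.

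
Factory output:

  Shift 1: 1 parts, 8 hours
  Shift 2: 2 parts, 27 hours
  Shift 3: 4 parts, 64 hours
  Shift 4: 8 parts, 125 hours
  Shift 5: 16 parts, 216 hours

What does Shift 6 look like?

32 parts, 343 hours

Parts: ×2 each step, so 1, 2, 4, 8, 16 → 32.
Hours goes 8, 27, 64, 125, 216 → 343 (perfect cubes: 2³, 3³, 4³, …).
So the next row is 32 parts, 343 hours.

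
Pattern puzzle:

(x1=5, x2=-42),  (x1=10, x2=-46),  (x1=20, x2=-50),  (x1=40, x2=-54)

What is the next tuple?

X1 goes 5, 10, 20, 40 → 80 (×2 each step).
X2: −4 each step, so -42, -46, -50, -54 → -58.
Putting it together: (x1=80, x2=-58).

(x1=80, x2=-58)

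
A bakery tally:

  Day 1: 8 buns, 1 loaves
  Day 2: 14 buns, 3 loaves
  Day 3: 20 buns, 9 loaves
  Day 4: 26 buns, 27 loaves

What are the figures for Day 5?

Buns — +6 each step: 8, 14, 20, 26 → 32.
Loaves goes 1, 3, 9, 27 → 81 (×3 each step).
Putting it together: 32 buns, 81 loaves.

32 buns, 81 loaves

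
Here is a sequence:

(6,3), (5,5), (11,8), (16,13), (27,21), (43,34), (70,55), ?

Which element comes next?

(113,89)

For the first slot, each term is the sum of the two before it: 6, 5, 11, 16, 27, 43, 70 → 113.
For the second slot, each term is the sum of the two before it: 3, 5, 8, 13, 21, 34, 55 → 89.
Combining the parts gives (113,89).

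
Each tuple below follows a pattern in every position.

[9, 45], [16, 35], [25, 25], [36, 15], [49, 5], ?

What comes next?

[64, -5]

First entry: perfect squares: 3², 4², 5², …, so 9, 16, 25, 36, 49 → 64.
For the second entry, −10 each step: 45, 35, 25, 15, 5 → -5.
So the next tuple is [64, -5].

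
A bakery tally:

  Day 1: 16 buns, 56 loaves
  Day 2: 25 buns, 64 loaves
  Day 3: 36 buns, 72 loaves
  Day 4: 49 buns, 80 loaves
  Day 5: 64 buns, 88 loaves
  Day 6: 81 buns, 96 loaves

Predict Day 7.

100 buns, 104 loaves

Buns: perfect squares: 4², 5², 6², …, so 16, 25, 36, 49, 64, 81 → 100.
Loaves: +8 each step, so 56, 64, 72, 80, 88, 96 → 104.
Combining the parts gives 100 buns, 104 loaves.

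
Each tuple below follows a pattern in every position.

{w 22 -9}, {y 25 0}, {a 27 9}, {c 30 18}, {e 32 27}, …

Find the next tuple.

Letter: letters move forward 2 places in the alphabet, wrapping Z→A, so w, y, a, c, e → g.
For the second coordinate, alternating steps +3, +2, +3, +2, …: 22, 25, 27, 30, 32 → 35.
Third coordinate goes -9, 0, 9, 18, 27 → 36 (+9 each step).
Combining the parts gives {g 35 36}.

{g 35 36}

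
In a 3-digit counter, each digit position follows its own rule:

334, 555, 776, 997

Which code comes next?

118

For the first digit, +2 each step, mod 10: 3, 5, 7, 9 → 1.
Second digit: 3, 5, 7, 9 → 1 (+2 each step, mod 10).
Third digit: 4, 5, 6, 7 → 8 (+1 each step, mod 10).
Combining the parts gives 118.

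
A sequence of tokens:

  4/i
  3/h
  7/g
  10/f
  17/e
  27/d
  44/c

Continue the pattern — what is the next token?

71/b

First component: each term is the sum of the two before it, so 4, 3, 7, 10, 17, 27, 44 → 71.
Letter: letters move back 1 place in the alphabet, so i, h, g, f, e, d, c → b.
So the next token is 71/b.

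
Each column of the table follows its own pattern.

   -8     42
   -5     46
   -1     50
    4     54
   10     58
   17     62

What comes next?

First component goes -8, -5, -1, 4, 10, 17 → 25 (differences are 3, 4, 5, … (increasing by 1 each time)).
Second component: +4 each step; 42, 46, 50, 54, 58, 62 → 66.
Putting it together: 25  66.

25  66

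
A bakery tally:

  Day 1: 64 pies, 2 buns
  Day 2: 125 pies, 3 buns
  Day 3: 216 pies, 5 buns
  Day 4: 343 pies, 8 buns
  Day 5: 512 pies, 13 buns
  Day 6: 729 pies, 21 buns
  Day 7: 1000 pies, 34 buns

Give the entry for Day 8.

1331 pies, 55 buns

Pies: perfect cubes: 4³, 5³, 6³, …; 64, 125, 216, 343, 512, 729, 1000 → 1331.
Buns — each term is the sum of the two before it: 2, 3, 5, 8, 13, 21, 34 → 55.
Putting it together: 1331 pies, 55 buns.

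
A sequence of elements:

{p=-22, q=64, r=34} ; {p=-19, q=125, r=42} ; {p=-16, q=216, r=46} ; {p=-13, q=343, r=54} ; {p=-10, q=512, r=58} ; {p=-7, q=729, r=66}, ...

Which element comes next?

P — +3 each step: -22, -19, -16, -13, -10, -7 → -4.
Q: 64, 125, 216, 343, 512, 729 → 1000 (perfect cubes: 4³, 5³, 6³, …).
R: alternating steps +8, +4, +8, +4, …; 34, 42, 46, 54, 58, 66 → 70.
Putting it together: {p=-4, q=1000, r=70}.

{p=-4, q=1000, r=70}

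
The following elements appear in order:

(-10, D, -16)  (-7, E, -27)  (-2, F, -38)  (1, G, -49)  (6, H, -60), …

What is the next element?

First coordinate: -10, -7, -2, 1, 6 → 9 (alternating steps +3, +5, +3, +5, …).
Letter: D, E, F, G, H → I (letters move forward 1 place in the alphabet).
Third coordinate: -16, -27, -38, -49, -60 → -71 (−11 each step).
Putting it together: (9, I, -71).

(9, I, -71)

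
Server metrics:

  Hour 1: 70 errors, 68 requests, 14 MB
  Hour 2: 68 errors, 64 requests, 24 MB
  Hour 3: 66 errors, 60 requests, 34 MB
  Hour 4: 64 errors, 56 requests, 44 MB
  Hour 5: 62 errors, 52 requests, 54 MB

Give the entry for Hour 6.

60 errors, 48 requests, 64 MB

Errors — −2 each step: 70, 68, 66, 64, 62 → 60.
Requests: 68, 64, 60, 56, 52 → 48 (−4 each step).
MB: 14, 24, 34, 44, 54 → 64 (+10 each step).
Putting it together: 60 errors, 48 requests, 64 MB.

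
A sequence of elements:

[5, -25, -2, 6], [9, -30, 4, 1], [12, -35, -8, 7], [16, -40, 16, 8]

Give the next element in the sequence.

First component: alternating steps +4, +3, +4, +3, …, so 5, 9, 12, 16 → 19.
Second component: −5 each step; -25, -30, -35, -40 → -45.
Third component goes -2, 4, -8, 16 → -32 (×(-2) each step).
For the fourth component, each term is the sum of the two before it: 6, 1, 7, 8 → 15.
Putting it together: [19, -45, -32, 15].

[19, -45, -32, 15]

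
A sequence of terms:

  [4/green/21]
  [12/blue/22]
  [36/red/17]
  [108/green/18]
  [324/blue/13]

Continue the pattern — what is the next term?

[972/red/14]

First entry goes 4, 12, 36, 108, 324 → 972 (×3 each step).
Colour: repeats green → blue → red; green, blue, red, green, blue → red.
Third entry — alternating steps +1, −5, +1, −5, …: 21, 22, 17, 18, 13 → 14.
Putting it together: [972/red/14].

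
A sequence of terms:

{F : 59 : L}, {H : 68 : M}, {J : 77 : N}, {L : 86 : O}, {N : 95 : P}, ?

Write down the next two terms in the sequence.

First letter: letters move forward 2 places in the alphabet; F, H, J, L, N → P → R.
Second value — +9 each step: 59, 68, 77, 86, 95 → 104 → 113.
Second letter: L, M, N, O, P → Q → R (letters move forward 1 place in the alphabet).
So the next two terms are {P : 104 : Q} and {R : 113 : R}.

{P : 104 : Q}, {R : 113 : R}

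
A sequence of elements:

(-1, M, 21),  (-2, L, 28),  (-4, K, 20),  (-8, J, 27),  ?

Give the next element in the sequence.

For the first slot, ×2 each step: -1, -2, -4, -8 → -16.
Letter: M, L, K, J → I (letters move back 1 place in the alphabet).
Third slot — alternating steps +7, −8, +7, −8, …: 21, 28, 20, 27 → 19.
Putting it together: (-16, I, 19).

(-16, I, 19)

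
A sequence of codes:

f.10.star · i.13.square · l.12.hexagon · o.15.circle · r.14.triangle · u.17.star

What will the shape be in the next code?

Letter — letters move forward 3 places in the alphabet: f, i, l, o, r, u → x.
Second component: 10, 13, 12, 15, 14, 17 → 16 (alternating steps +3, −1, +3, −1, …).
Shape: repeats star → square → hexagon → circle → triangle; star, square, hexagon, circle, triangle, star → square.

square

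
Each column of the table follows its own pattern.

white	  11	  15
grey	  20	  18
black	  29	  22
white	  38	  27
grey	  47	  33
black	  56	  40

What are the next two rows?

white  65  48; grey  74  57

Shade: repeats white → grey → black; white, grey, black, white, grey, black → white → grey.
Second component: 11, 20, 29, 38, 47, 56 → 65 → 74 (+9 each step).
Third component: differences are 3, 4, 5, … (increasing by 1 each time), so 15, 18, 22, 27, 33, 40 → 48 → 57.
So the next two rows are white  65  48 and grey  74  57.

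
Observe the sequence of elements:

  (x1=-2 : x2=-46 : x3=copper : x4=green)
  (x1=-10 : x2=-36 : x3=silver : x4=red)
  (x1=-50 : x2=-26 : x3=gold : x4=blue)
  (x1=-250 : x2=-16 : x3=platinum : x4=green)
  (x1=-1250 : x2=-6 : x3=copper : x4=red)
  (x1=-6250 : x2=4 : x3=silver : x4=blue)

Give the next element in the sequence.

X1: ×5 each step; -2, -10, -50, -250, -1250, -6250 → -31250.
X2 — +10 each step: -46, -36, -26, -16, -6, 4 → 14.
X3: repeats copper → silver → gold → platinum, so copper, silver, gold, platinum, copper, silver → gold.
X4: repeats green → red → blue; green, red, blue, green, red, blue → green.
Combining the parts gives (x1=-31250 : x2=14 : x3=gold : x4=green).

(x1=-31250 : x2=14 : x3=gold : x4=green)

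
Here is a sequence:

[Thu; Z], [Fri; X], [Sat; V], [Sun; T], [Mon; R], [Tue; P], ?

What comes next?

[Wed; N]

For the day, runs through the weekdays Mon→Sun: Thu, Fri, Sat, Sun, Mon, Tue → Wed.
Letter: letters move back 2 places in the alphabet; Z, X, V, T, R, P → N.
Combining the parts gives [Wed; N].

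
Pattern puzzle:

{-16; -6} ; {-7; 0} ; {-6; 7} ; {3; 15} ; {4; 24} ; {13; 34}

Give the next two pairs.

First part: alternating steps +9, +1, +9, +1, …, so -16, -7, -6, 3, 4, 13 → 14 → 23.
For the second part, differences are 6, 7, 8, … (increasing by 1 each time): -6, 0, 7, 15, 24, 34 → 45 → 57.
Putting the parts together: {14; 45} and then {23; 57}.

{14; 45}, {23; 57}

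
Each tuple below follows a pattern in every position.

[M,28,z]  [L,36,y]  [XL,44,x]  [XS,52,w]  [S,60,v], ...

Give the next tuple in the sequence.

[M,68,u]

For the size, runs through clothing sizes XS→XL: M, L, XL, XS, S → M.
Second slot: 28, 36, 44, 52, 60 → 68 (+8 each step).
Letter: letters move back 1 place in the alphabet; z, y, x, w, v → u.
Putting it together: [M,68,u].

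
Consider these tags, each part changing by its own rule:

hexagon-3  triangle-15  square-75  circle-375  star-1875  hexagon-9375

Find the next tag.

Shape goes hexagon, triangle, square, circle, star, hexagon → triangle (repeats hexagon → triangle → square → circle → star).
Second component: 3, 15, 75, 375, 1875, 9375 → 46875 (×5 each step).
Combining the parts gives triangle-46875.

triangle-46875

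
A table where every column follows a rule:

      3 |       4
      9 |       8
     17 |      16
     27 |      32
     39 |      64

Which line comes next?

53  128

First component: differences are 6, 8, 10, … (increasing by 2 each time); 3, 9, 17, 27, 39 → 53.
Second component — ×2 each step: 4, 8, 16, 32, 64 → 128.
Combining the parts gives 53  128.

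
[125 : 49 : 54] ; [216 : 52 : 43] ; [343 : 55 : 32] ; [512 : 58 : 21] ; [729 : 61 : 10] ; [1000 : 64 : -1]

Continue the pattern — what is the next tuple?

First component: perfect cubes: 5³, 6³, 7³, …, so 125, 216, 343, 512, 729, 1000 → 1331.
Second component: +3 each step, so 49, 52, 55, 58, 61, 64 → 67.
Third component goes 54, 43, 32, 21, 10, -1 → -12 (−11 each step).
Combining the parts gives [1331 : 67 : -12].

[1331 : 67 : -12]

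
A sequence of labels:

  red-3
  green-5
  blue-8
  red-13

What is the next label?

green-21

Colour: red, green, blue, red → green (repeats red → green → blue).
Second component — each term is the sum of the two before it: 3, 5, 8, 13 → 21.
Combining the parts gives green-21.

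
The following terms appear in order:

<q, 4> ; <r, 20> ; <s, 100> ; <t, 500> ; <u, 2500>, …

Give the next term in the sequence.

<v, 12500>

Letter: q, r, s, t, u → v (letters move forward 1 place in the alphabet).
Second entry goes 4, 20, 100, 500, 2500 → 12500 (×5 each step).
Combining the parts gives <v, 12500>.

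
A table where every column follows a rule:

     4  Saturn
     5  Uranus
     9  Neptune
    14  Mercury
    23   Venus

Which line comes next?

37  Earth

First component: each term is the sum of the two before it; 4, 5, 9, 14, 23 → 37.
Planet: runs through the planets Mercury→Neptune; Saturn, Uranus, Neptune, Mercury, Venus → Earth.
Combining the parts gives 37  Earth.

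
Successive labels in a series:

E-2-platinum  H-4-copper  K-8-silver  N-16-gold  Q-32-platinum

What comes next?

T-64-copper

For the letter, letters move forward 3 places in the alphabet: E, H, K, N, Q → T.
Second component: 2, 4, 8, 16, 32 → 64 (×2 each step).
Metal: repeats platinum → copper → silver → gold, so platinum, copper, silver, gold, platinum → copper.
So the next label is T-64-copper.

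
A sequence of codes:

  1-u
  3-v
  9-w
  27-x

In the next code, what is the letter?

Letter — letters move forward 1 place in the alphabet: u, v, w, x → y.

y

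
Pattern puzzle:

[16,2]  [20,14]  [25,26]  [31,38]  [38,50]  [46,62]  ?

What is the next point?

First part: 16, 20, 25, 31, 38, 46 → 55 (differences are 4, 5, 6, … (increasing by 1 each time)).
Second part — +12 each step: 2, 14, 26, 38, 50, 62 → 74.
Putting it together: [55,74].

[55,74]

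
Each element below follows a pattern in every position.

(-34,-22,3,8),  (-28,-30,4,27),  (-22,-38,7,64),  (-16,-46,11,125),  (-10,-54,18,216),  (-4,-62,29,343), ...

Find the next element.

First part: +6 each step; -34, -28, -22, -16, -10, -4 → 2.
Second part goes -22, -30, -38, -46, -54, -62 → -70 (−8 each step).
Third part: each term is the sum of the two before it; 3, 4, 7, 11, 18, 29 → 47.
Fourth part: perfect cubes: 2³, 3³, 4³, …, so 8, 27, 64, 125, 216, 343 → 512.
Combining the parts gives (2,-70,47,512).

(2,-70,47,512)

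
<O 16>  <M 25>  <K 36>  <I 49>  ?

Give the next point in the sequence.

Letter: letters move back 2 places in the alphabet, so O, M, K, I → G.
For the second component, perfect squares: 4², 5², 6², …: 16, 25, 36, 49 → 64.
So the next point is <G 64>.

<G 64>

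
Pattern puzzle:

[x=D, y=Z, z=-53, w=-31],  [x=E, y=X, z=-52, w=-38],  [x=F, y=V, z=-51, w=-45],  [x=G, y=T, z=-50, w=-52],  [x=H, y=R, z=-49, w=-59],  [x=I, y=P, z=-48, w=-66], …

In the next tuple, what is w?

W goes -31, -38, -45, -52, -59, -66 → -73 (−7 each step).

-73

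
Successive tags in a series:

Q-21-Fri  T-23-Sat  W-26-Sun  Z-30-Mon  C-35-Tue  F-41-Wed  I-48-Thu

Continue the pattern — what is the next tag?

L-56-Fri

Letter — letters move forward 3 places in the alphabet, wrapping Z→A: Q, T, W, Z, C, F, I → L.
Second component — differences are 2, 3, 4, … (increasing by 1 each time): 21, 23, 26, 30, 35, 41, 48 → 56.
Day: runs through the weekdays Mon→Sun; Fri, Sat, Sun, Mon, Tue, Wed, Thu → Fri.
Putting it together: L-56-Fri.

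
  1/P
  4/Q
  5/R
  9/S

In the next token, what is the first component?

14

First component: 1, 4, 5, 9 → 14 (each term is the sum of the two before it).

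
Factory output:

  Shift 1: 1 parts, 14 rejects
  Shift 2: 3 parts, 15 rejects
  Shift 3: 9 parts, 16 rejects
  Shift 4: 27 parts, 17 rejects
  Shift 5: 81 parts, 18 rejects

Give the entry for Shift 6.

243 parts, 19 rejects

Parts: ×3 each step, so 1, 3, 9, 27, 81 → 243.
Rejects: 14, 15, 16, 17, 18 → 19 (+1 each step).
Putting it together: 243 parts, 19 rejects.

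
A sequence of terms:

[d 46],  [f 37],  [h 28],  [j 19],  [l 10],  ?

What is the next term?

[n 1]

Letter — letters move forward 2 places in the alphabet: d, f, h, j, l → n.
Second slot: −9 each step, so 46, 37, 28, 19, 10 → 1.
So the next term is [n 1].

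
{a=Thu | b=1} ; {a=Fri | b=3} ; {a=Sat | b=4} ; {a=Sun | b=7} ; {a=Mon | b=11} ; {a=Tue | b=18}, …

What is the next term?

A: runs through the weekdays Mon→Sun; Thu, Fri, Sat, Sun, Mon, Tue → Wed.
For the b, each term is the sum of the two before it: 1, 3, 4, 7, 11, 18 → 29.
Putting it together: {a=Wed | b=29}.

{a=Wed | b=29}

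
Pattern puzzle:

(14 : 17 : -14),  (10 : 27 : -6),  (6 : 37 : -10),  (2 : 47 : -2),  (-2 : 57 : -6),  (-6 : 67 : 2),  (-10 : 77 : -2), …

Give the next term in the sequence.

(-14 : 87 : 6)

First slot: −4 each step, so 14, 10, 6, 2, -2, -6, -10 → -14.
Second slot goes 17, 27, 37, 47, 57, 67, 77 → 87 (+10 each step).
For the third slot, alternating steps +8, −4, +8, −4, …: -14, -6, -10, -2, -6, 2, -2 → 6.
So the next term is (-14 : 87 : 6).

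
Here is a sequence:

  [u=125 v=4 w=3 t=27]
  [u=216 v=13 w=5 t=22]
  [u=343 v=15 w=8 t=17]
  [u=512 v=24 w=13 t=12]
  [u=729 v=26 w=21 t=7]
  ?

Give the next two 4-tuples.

[u=1000 v=35 w=34 t=2], [u=1331 v=37 w=55 t=-3]

U goes 125, 216, 343, 512, 729 → 1000 → 1331 (perfect cubes: 5³, 6³, 7³, …).
V: alternating steps +9, +2, +9, +2, …; 4, 13, 15, 24, 26 → 35 → 37.
For the w, each term is the sum of the two before it: 3, 5, 8, 13, 21 → 34 → 55.
T: 27, 22, 17, 12, 7 → 2 → -3 (−5 each step).
Putting the parts together: [u=1000 v=35 w=34 t=2] and then [u=1331 v=37 w=55 t=-3].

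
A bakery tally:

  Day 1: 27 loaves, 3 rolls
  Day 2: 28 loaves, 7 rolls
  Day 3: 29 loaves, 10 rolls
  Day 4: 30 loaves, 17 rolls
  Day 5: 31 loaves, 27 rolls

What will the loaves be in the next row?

32

Loaves goes 27, 28, 29, 30, 31 → 32 (+1 each step).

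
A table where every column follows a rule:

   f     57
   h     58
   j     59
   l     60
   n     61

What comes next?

Letter: f, h, j, l, n → p (letters move forward 2 places in the alphabet).
Second component goes 57, 58, 59, 60, 61 → 62 (+1 each step).
So the next row is p  62.

p  62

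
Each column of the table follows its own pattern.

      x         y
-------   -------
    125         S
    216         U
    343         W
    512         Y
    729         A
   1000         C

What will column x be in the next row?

For the column x, perfect cubes: 5³, 6³, 7³, …: 125, 216, 343, 512, 729, 1000 → 1331.

1331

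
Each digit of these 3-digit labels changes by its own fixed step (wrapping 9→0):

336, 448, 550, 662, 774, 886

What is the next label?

998

First digit: 3, 4, 5, 6, 7, 8 → 9 (+1 each step, mod 10).
For the second digit, +1 each step, mod 10: 3, 4, 5, 6, 7, 8 → 9.
For the third digit, +2 each step, mod 10: 6, 8, 0, 2, 4, 6 → 8.
So the next label is 998.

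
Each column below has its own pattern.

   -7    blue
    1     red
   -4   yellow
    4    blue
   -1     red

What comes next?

7  yellow

First component — alternating steps +8, −5, +8, −5, …: -7, 1, -4, 4, -1 → 7.
Colour goes blue, red, yellow, blue, red → yellow (repeats blue → red → yellow).
So the next line is 7  yellow.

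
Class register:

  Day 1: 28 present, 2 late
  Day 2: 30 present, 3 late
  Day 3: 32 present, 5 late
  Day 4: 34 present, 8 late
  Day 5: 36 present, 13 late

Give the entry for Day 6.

38 present, 21 late

Present: +2 each step, so 28, 30, 32, 34, 36 → 38.
Late: 2, 3, 5, 8, 13 → 21 (each term is the sum of the two before it).
Combining the parts gives 38 present, 21 late.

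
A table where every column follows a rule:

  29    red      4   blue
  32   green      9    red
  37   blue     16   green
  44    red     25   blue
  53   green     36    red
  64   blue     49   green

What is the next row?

77  red  64  blue

First component — differences are 3, 5, 7, … (increasing by 2 each time): 29, 32, 37, 44, 53, 64 → 77.
First colour: repeats red → green → blue, so red, green, blue, red, green, blue → red.
Third component: perfect squares: 2², 3², 4², …, so 4, 9, 16, 25, 36, 49 → 64.
Second colour: blue, red, green, blue, red, green → blue (repeats blue → red → green).
So the next row is 77  red  64  blue.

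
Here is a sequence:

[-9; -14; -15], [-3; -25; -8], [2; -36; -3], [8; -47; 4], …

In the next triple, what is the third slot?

First slot goes -9, -3, 2, 8 → 13 (alternating steps +6, +5, +6, +5, …).
Second slot: -14, -25, -36, -47 → -58 (−11 each step).
Third slot — alternating steps +7, +5, +7, +5, …: -15, -8, -3, 4 → 9.

9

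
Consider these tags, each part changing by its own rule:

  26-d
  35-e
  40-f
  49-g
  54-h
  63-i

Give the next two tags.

68-j then 77-k

First component goes 26, 35, 40, 49, 54, 63 → 68 → 77 (alternating steps +9, +5, +9, +5, …).
Letter: letters move forward 1 place in the alphabet, so d, e, f, g, h, i → j → k.
Putting the parts together: 68-j and then 77-k.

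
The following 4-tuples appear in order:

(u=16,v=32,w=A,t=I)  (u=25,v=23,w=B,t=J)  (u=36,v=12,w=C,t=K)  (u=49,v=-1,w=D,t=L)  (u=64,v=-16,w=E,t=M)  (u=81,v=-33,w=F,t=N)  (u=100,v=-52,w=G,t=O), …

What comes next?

U — perfect squares: 4², 5², 6², …: 16, 25, 36, 49, 64, 81, 100 → 121.
For the v, together with the u always sums to 48: 32, 23, 12, -1, -16, -33, -52 → -73.
W: letters move forward 1 place in the alphabet, so A, B, C, D, E, F, G → H.
T: I, J, K, L, M, N, O → P (letters move forward 1 place in the alphabet).
Combining the parts gives (u=121,v=-73,w=H,t=P).

(u=121,v=-73,w=H,t=P)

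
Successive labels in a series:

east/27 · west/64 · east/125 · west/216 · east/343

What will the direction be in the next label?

Direction: east, west, east, west, east → west (alternates east ↔ west).

west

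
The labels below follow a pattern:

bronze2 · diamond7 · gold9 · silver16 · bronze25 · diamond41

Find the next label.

Rank goes bronze, diamond, gold, silver, bronze, diamond → gold (repeats bronze → diamond → gold → silver).
Second component: each term is the sum of the two before it; 2, 7, 9, 16, 25, 41 → 66.
So the next label is gold66.

gold66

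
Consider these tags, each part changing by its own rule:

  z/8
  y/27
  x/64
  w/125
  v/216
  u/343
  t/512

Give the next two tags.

s/729 then r/1000

Letter: letters move back 1 place in the alphabet; z, y, x, w, v, u, t → s → r.
Second component: 8, 27, 64, 125, 216, 343, 512 → 729 → 1000 (perfect cubes: 2³, 3³, 4³, …).
Putting the parts together: s/729 and then r/1000.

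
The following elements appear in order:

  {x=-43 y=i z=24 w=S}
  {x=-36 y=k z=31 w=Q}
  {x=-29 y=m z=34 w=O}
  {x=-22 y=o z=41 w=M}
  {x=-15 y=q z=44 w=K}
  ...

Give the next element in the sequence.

{x=-8 y=s z=51 w=I}

For the x, +7 each step: -43, -36, -29, -22, -15 → -8.
Y — letters move forward 2 places in the alphabet: i, k, m, o, q → s.
Z goes 24, 31, 34, 41, 44 → 51 (alternating steps +7, +3, +7, +3, …).
For the w, letters move back 2 places in the alphabet: S, Q, O, M, K → I.
So the next element is {x=-8 y=s z=51 w=I}.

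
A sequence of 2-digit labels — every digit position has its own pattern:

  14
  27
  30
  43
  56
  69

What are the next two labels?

For the first digit, +1 each step, mod 10: 1, 2, 3, 4, 5, 6 → 7 → 8.
Second digit goes 4, 7, 0, 3, 6, 9 → 2 → 5 (+3 each step, mod 10).
Putting the parts together: 72 and then 85.

72, 85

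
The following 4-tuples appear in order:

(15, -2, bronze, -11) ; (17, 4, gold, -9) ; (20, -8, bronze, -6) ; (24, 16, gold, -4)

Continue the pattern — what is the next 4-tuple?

First part goes 15, 17, 20, 24 → 29 (differences are 2, 3, 4, … (increasing by 1 each time)).
For the second part, ×(-2) each step: -2, 4, -8, 16 → -32.
Rank — alternates bronze ↔ gold: bronze, gold, bronze, gold → bronze.
Fourth part: alternating steps +2, +3, +2, +3, …, so -11, -9, -6, -4 → -1.
Combining the parts gives (29, -32, bronze, -1).

(29, -32, bronze, -1)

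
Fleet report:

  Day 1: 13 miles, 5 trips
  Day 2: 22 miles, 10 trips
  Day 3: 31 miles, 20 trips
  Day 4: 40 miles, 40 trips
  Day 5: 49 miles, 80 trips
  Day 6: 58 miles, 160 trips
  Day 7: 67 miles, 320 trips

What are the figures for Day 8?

76 miles, 640 trips

Miles — +9 each step: 13, 22, 31, 40, 49, 58, 67 → 76.
Trips: ×2 each step, so 5, 10, 20, 40, 80, 160, 320 → 640.
So the next record is 76 miles, 640 trips.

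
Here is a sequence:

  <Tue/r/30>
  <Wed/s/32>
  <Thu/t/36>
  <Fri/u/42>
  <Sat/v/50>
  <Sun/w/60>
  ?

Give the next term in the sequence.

<Mon/x/72>

For the day, runs through the weekdays Mon→Sun: Tue, Wed, Thu, Fri, Sat, Sun → Mon.
For the letter, letters move forward 1 place in the alphabet: r, s, t, u, v, w → x.
Third component: 30, 32, 36, 42, 50, 60 → 72 (differences are 2, 4, 6, … (increasing by 2 each time)).
Putting it together: <Mon/x/72>.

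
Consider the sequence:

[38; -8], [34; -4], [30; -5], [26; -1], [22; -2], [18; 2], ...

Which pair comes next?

First slot goes 38, 34, 30, 26, 22, 18 → 14 (−4 each step).
Second slot: -8, -4, -5, -1, -2, 2 → 1 (alternating steps +4, −1, +4, −1, …).
Combining the parts gives [14; 1].

[14; 1]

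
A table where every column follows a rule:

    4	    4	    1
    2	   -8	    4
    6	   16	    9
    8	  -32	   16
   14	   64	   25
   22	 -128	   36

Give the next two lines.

For the first component, each term is the sum of the two before it: 4, 2, 6, 8, 14, 22 → 36 → 58.
Second component: ×(-2) each step, so 4, -8, 16, -32, 64, -128 → 256 → -512.
Third component goes 1, 4, 9, 16, 25, 36 → 49 → 64 (perfect squares: 1², 2², 3², …).
So the next two lines are 36  256  49 and 58  -512  64.

36  256  49; 58  -512  64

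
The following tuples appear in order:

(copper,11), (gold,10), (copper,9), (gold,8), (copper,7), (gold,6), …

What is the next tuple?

(copper,5)

Metal: alternates copper ↔ gold; copper, gold, copper, gold, copper, gold → copper.
Second component: −1 each step, so 11, 10, 9, 8, 7, 6 → 5.
Combining the parts gives (copper,5).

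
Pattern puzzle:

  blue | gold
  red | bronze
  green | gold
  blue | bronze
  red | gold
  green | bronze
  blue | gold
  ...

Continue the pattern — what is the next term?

red | bronze

Colour — repeats blue → red → green: blue, red, green, blue, red, green, blue → red.
For the rank, alternates gold ↔ bronze: gold, bronze, gold, bronze, gold, bronze, gold → bronze.
Putting it together: red | bronze.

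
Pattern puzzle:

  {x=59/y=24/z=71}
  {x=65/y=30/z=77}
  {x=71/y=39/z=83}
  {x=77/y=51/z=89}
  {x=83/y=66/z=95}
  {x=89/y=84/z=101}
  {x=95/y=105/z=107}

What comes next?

X: +6 each step, so 59, 65, 71, 77, 83, 89, 95 → 101.
Y: 24, 30, 39, 51, 66, 84, 105 → 129 (differences are 6, 9, 12, … (increasing by 3 each time)).
For the z, always 12 more than the x: 71, 77, 83, 89, 95, 101, 107 → 113.
So the next tuple is {x=101/y=129/z=113}.

{x=101/y=129/z=113}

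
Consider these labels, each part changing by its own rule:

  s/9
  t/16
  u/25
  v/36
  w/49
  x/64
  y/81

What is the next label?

z/100

Letter: letters move forward 1 place in the alphabet, so s, t, u, v, w, x, y → z.
Second component goes 9, 16, 25, 36, 49, 64, 81 → 100 (perfect squares: 3², 4², 5², …).
Putting it together: z/100.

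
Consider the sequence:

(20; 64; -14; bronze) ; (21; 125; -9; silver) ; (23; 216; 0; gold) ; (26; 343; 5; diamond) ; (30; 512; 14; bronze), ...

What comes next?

(35; 729; 19; silver)

First entry: 20, 21, 23, 26, 30 → 35 (differences are 1, 2, 3, … (increasing by 1 each time)).
Second entry: 64, 125, 216, 343, 512 → 729 (perfect cubes: 4³, 5³, 6³, …).
Third entry: alternating steps +5, +9, +5, +9, …, so -14, -9, 0, 5, 14 → 19.
Rank: bronze, silver, gold, diamond, bronze → silver (repeats bronze → silver → gold → diamond).
Combining the parts gives (35; 729; 19; silver).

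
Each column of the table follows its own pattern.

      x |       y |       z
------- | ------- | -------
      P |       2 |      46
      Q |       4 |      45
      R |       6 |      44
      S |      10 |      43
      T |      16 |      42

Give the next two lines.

Column x — letters move forward 1 place in the alphabet: P, Q, R, S, T → U → V.
Column y: 2, 4, 6, 10, 16 → 26 → 42 (each term is the sum of the two before it).
Column z: −1 each step; 46, 45, 44, 43, 42 → 41 → 40.
So the next two lines are U  26  41 and V  42  40.

U  26  41; V  42  40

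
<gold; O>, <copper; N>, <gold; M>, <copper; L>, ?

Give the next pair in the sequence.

<gold; K>

Metal goes gold, copper, gold, copper → gold (alternates gold ↔ copper).
Letter: letters move back 1 place in the alphabet, so O, N, M, L → K.
So the next pair is <gold; K>.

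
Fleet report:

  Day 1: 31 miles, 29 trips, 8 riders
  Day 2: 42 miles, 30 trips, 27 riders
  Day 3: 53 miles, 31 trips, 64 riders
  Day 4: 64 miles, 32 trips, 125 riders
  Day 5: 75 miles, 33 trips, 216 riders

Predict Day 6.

Miles: +11 each step; 31, 42, 53, 64, 75 → 86.
Trips: 29, 30, 31, 32, 33 → 34 (+1 each step).
Riders: 8, 27, 64, 125, 216 → 343 (perfect cubes: 2³, 3³, 4³, …).
Combining the parts gives 86 miles, 34 trips, 343 riders.

86 miles, 34 trips, 343 riders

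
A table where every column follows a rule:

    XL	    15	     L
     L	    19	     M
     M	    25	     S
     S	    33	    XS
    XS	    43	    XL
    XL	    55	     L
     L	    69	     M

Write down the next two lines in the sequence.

M  85  S; S  103  XS

First size: XL, L, M, S, XS, XL, L → M → S (repeats XL → L → M → S → XS).
Second component: differences are 4, 6, 8, … (increasing by 2 each time); 15, 19, 25, 33, 43, 55, 69 → 85 → 103.
Second size: repeats L → M → S → XS → XL; L, M, S, XS, XL, L, M → S → XS.
Putting the parts together: M  85  S and then S  103  XS.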